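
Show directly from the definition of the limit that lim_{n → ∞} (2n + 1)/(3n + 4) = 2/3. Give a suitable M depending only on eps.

Let eps > 0. For n ≥ 1, |(2n + 1)/(3n + 4) − (2/3)| = |-5|/(3(3n + 4)) = 5/(3(3n + 4)).
Since 3n + 4 ≥ 3n for n ≥ 1, this is ≤ 5/(3·3n) = (5/9)/n.
So |(2n + 1)/(3n + 4) − (2/3)| < eps whenever n > (5/9)/eps.
Take M = (5/9)/eps. If n > M then |(2n + 1)/(3n + 4) − (2/3)| ≤ (5/9)/n < eps.

M = (5/9)/eps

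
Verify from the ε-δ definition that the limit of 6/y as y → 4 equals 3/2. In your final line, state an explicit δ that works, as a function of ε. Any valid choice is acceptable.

δ = min(2, (4/3)ε)

Let ε > 0 be given. We seek δ > 0 such that 0 < |y − 4| < δ implies |6/y − (3/2)| < ε.
|6/y − (3/2)| = 6·|4 − y|/(4·|y|) = 6|y − 4|/(4|y|).
Require δ ≤ 2 so that |y| > 4 − 2 = 2, hence 4|y| > 8.
Then |6/y − (3/2)| < 6|y − 4|/8, which is < ε when |y − 4| < (4/3)ε.
Take δ = min(2, (4/3)ε). Then 0 < |y − 4| < δ gives both |y − 4| < 2 and |y − 4| < (4/3)ε, so |6/y − (3/2)| < ε.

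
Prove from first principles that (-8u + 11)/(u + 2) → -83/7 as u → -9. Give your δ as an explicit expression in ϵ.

δ = min(7/2, (49/54)ϵ)

Fix ϵ > 0. We want δ > 0 with 0 < |u + 9| < δ ⇒ |(-8u + 11)/(u + 2) + 83/7| < ϵ.
Combining over a common denominator, (-8u + 11)/(u + 2) + 83/7 = [(-8u + 11)·(-7) − 83·(u + 2)] / [(-7)·(u + 2)] = -27(u + 9) / ((-7)(u + 2)).
So |(-8u + 11)/(u + 2) + 83/7| = 27|u + 9| / (7·|u + 2|).
Restrict δ ≤ 7/2. Then |u + 9| < 7/2 gives |u + 2| = |(u + 9) + (-7)| ≥ 7 − 7/2 = 7/2.
Hence |(-8u + 11)/(u + 2) + 83/7| < 27|u + 9|/(7·(7/2)) = (54/49)|u + 9|, which is < ϵ once |u + 9| < (49/54)ϵ.
Take δ = min(7/2, (49/54)ϵ). Then 0 < |u + 9| < δ forces both bounds, so |(-8u + 11)/(u + 2) + 83/7| < ϵ.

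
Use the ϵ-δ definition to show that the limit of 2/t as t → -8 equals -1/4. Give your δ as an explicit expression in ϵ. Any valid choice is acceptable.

Suppose ϵ > 0. We seek δ > 0 such that 0 < |t + 8| < δ implies |2/t + 1/4| < ϵ.
|2/t + 1/4| = 2·|-8 − t|/(8·|t|) = 2|t + 8|/(8|t|).
Require δ ≤ 4 so that |t| > 8 − 4 = 4, hence 8|t| > 32.
Then |2/t + 1/4| < 2|t + 8|/32, which is < ϵ when |t + 8| < 16ϵ.
Take δ = min(4, 16ϵ). Then 0 < |t + 8| < δ gives both |t + 8| < 4 and |t + 8| < 16ϵ, so |2/t + 1/4| < ϵ.

δ = min(4, 16ϵ)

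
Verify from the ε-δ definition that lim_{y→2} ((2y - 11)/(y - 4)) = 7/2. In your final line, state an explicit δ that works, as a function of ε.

Let ε > 0 be given. We want δ > 0 with 0 < |y − 2| < δ ⇒ |(2y - 11)/(y - 4) − (7/2)| < ε.
Combining over a common denominator, (2y - 11)/(y - 4) − (7/2) = [(2y - 11)·(-2) − (-7)·(y - 4)] / [(-2)·(y - 4)] = 3(y − 2) / ((-2)(y - 4)).
So |(2y - 11)/(y - 4) − (7/2)| = 3|y − 2| / (2·|y − 4|).
Require δ ≤ 1, so |y − 4| ≥ |-2| − |y − 2| > 2 − 1 = 1.
Hence |(2y - 11)/(y - 4) − (7/2)| < 3|y − 2|/(2·1) = (3/2)|y − 2|, which is < ε once |y − 2| < (2/3)ε.
Take δ = min(1, (2/3)ε). Then 0 < |y − 2| < δ forces both bounds, so |(2y - 11)/(y - 4) − (7/2)| < ε.

δ = min(1, (2/3)ε)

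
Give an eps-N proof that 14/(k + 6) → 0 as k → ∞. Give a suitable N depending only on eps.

N = 14/eps

Let eps > 0 be given. For k ≥ 1, |14/(k + 6) − 0| = 14/(k + 6) ≤ 14/k.
We need 14/k < eps, i.e. k > 14/eps.
Take N = 14/eps. If k > N then |14/(k + 6)| ≤ 14/k < eps.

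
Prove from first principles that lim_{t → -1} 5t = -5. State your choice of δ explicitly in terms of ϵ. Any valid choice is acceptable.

δ = ϵ/5

Fix ϵ > 0. We need δ > 0 so that 0 < |t + 1| < δ implies |(5t) + 5| < ϵ.
|(5t) + 5| = |5t + 5| = 5|t + 1|.
So 5|t + 1| < ϵ exactly when |t + 1| < ϵ/5.
Take δ = ϵ/5. If 0 < |t + 1| < δ then |(5t) + 5| = 5|t + 1| < 5·(ϵ/5) = ϵ.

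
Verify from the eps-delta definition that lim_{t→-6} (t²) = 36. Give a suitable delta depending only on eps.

Let eps > 0. We seek delta > 0 with 0 < |t + 6| < delta ⇒ |t² − 36| < eps.
Factor: t² − 36 = (t + 6)(t - 6), so |t² − 36| = |t + 6|·|t - 6|.
Impose delta ≤ 1 so that |t| < 7; then |t - 6| ≤ 13.
Hence |t² − 36| ≤ 13|t + 6|, which is < eps once |t + 6| < eps/13.
Take delta = min(1, eps/13). If 0 < |t + 6| < delta then both bounds hold and |t² − 36| ≤ 13|t + 6| < 13·(eps/13) = eps.

delta = min(1, eps/13)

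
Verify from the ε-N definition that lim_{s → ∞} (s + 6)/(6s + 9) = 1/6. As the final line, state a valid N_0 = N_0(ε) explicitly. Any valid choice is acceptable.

Let ε > 0 be given. We seek N_0 > 0 such that s > N_0 implies |(s + 6)/(6s + 9) − (1/6)| < ε.
(s + 6)/(6s + 9) − (1/6) = (6(s + 6) − (6s + 9)) / (6(6s + 9)) = 27/(6(6s + 9)).
For s > 0 we have 6s + 9 > 6s, so |(s + 6)/(6s + 9) − (1/6)| = 27/(6(6s + 9)) < 27/(6·6s) = (3/4)/s.
Thus |(s + 6)/(6s + 9) − (1/6)| < ε whenever s > (3/4)/ε.
Take N_0 = (3/4)/ε. If s > N_0 then |(s + 6)/(6s + 9) − (1/6)| < (3/4)/s < ε.

N_0 = (3/4)/ε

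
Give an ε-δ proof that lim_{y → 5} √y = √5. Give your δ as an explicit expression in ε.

δ = min(5, √5·ε)

Let ε > 0. We want δ > 0 such that 0 < |y − 5| < δ implies |√y − √5| < ε.
Multiplying by the conjugate, |√y − √5| = |y − 5|/(√y + √5).
Restrict δ ≤ 5 so that |y − 5| < 5 forces y > 0, and then √y + √5 > √5.
Hence |√y − √5| < |y − 5|/√5, which is < ε once |y − 5| < √5·ε.
Take δ = min(5, √5·ε). If 0 < |y − 5| < δ then y > 0 and |√y − √5| < |y − 5|/√5 < ε.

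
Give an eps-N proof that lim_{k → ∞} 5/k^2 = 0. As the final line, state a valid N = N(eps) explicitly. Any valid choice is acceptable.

Fix eps > 0. For k ≥ 1, |5/k^2 − 0| = 5/k^2.
5/k^2 < eps ⇔ k^2 > 5/eps ⇔ k > (5/eps)^{1/2}.
Take N = (5/eps)^{1/2}. Then k > N implies 5/k^2 < eps.

N = (5/eps)^{1/2}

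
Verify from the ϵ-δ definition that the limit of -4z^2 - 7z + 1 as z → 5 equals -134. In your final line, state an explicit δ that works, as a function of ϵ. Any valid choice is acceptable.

Suppose ϵ > 0. We want δ > 0 such that 0 < |z − 5| < δ implies |(-4z^2 - 7z + 1) + 134| < ϵ.
(-4z^2 - 7z + 1) + 134 = -4z^2 - 7z + 135 = (z − 5)(-4z - 27).
So |(-4z^2 - 7z + 1) + 134| = |z − 5|·|-4z - 27|.
Require δ ≤ 1. Then |z − 5| < 1 gives |z| < 6, and by the triangle inequality |-4z - 27| ≤ 4·6 + 27 = 51.
Hence |(-4z^2 - 7z + 1) + 134| ≤ 51|z − 5| < ϵ provided |z − 5| < ϵ/51.
Choosing δ = min(1, ϵ/51) ensures both conditions, hence |(-4z^2 - 7z + 1) + 134| < ϵ.

δ = min(1, ϵ/51)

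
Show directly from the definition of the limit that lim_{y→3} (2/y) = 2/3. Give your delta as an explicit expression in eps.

Fix eps > 0. We seek delta > 0 such that 0 < |y − 3| < delta implies |2/y − (2/3)| < eps.
|2/y − (2/3)| = 2·|3 − y|/(3·|y|) = 2|y − 3|/(3|y|).
Restrict delta ≤ 3/2. Then |y − 3| < 3/2 gives |y| > 3/2, so 3|y| > 9/2.
Then |2/y − (2/3)| < 2|y − 3|/(9/2), which is < eps when |y − 3| < (9/4)eps.
Take delta = min(3/2, (9/4)eps). Then 0 < |y − 3| < delta gives both |y − 3| < 3/2 and |y − 3| < (9/4)eps, so |2/y − (2/3)| < eps.

delta = min(3/2, (9/4)eps)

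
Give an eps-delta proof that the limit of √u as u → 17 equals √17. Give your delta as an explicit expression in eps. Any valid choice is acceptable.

Let eps > 0 be given. We want delta > 0 such that 0 < |u − 17| < delta implies |√u − √17| < eps.
Multiplying by the conjugate, |√u − √17| = |u − 17|/(√u + √17).
Restrict delta ≤ 17 so that |u − 17| < 17 forces u > 0, and then √u + √17 > √17.
Hence |√u − √17| < |u − 17|/√17, which is < eps once |u − 17| < √17·eps.
Take delta = min(17, √17·eps). If 0 < |u − 17| < delta then u > 0 and |√u − √17| < |u − 17|/√17 < eps.

delta = min(17, √17·eps)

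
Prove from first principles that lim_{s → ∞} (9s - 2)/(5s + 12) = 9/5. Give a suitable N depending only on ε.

N = (118/25)/ε

Let ε > 0 be given. We seek N > 0 such that s > N implies |(9s - 2)/(5s + 12) − (9/5)| < ε.
(9s - 2)/(5s + 12) − (9/5) = (5(9s - 2) − 9(5s + 12)) / (5(5s + 12)) = -118/(5(5s + 12)).
For s > 0 we have 5s + 12 > 5s, so |(9s - 2)/(5s + 12) − (9/5)| = 118/(5(5s + 12)) < 118/(5·5s) = (118/25)/s.
Thus |(9s - 2)/(5s + 12) − (9/5)| < ε whenever s > (118/25)/ε.
Take N = (118/25)/ε. If s > N then |(9s - 2)/(5s + 12) − (9/5)| < (118/25)/s < ε.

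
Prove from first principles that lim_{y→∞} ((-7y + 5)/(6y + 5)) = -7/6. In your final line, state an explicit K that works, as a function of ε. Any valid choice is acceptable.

K = (65/36)/ε

Let ε > 0. We seek K > 0 such that y > K implies |(-7y + 5)/(6y + 5) + 7/6| < ε.
(-7y + 5)/(6y + 5) + 7/6 = (6(-7y + 5) − (-7)(6y + 5)) / (6(6y + 5)) = 65/(6(6y + 5)).
For y > 0 we have 6y + 5 > 6y, so |(-7y + 5)/(6y + 5) + 7/6| = 65/(6(6y + 5)) < 65/(6·6y) = (65/36)/y.
Thus |(-7y + 5)/(6y + 5) + 7/6| < ε whenever y > (65/36)/ε.
Take K = (65/36)/ε. If y > K then |(-7y + 5)/(6y + 5) + 7/6| < (65/36)/y < ε.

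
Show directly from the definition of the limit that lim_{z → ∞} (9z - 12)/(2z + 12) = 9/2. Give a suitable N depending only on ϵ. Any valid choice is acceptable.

N = 33/ϵ

Let ϵ > 0 be given. We seek N > 0 such that z > N implies |(9z - 12)/(2z + 12) − (9/2)| < ϵ.
(9z - 12)/(2z + 12) − (9/2) = (2(9z - 12) − 9(2z + 12)) / (2(2z + 12)) = -132/(2(2z + 12)).
For z > 0 we have 2z + 12 > 2z, so |(9z - 12)/(2z + 12) − (9/2)| = 132/(2(2z + 12)) < 132/(2·2z) = 33/z.
Thus |(9z - 12)/(2z + 12) − (9/2)| < ϵ whenever z > 33/ϵ.
Take N = 33/ϵ. If z > N then |(9z - 12)/(2z + 12) − (9/2)| < 33/z < ϵ.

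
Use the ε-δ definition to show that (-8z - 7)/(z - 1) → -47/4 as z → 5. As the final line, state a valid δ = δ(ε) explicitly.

Let ε > 0. We want δ > 0 with 0 < |z − 5| < δ ⇒ |(-8z - 7)/(z - 1) + 47/4| < ε.
Combining over a common denominator, (-8z - 7)/(z - 1) + 47/4 = [(-8z - 7)·4 − (-47)·(z - 1)] / [4·(z - 1)] = 15(z − 5) / (4(z - 1)).
So |(-8z - 7)/(z - 1) + 47/4| = 15|z − 5| / (4·|z − 1|).
Restrict δ ≤ 2. Then |z − 5| < 2 gives |z − 1| = |(z − 5) + 4| ≥ 4 − 2 = 2.
Hence |(-8z - 7)/(z - 1) + 47/4| < 15|z − 5|/(4·2) = (15/8)|z − 5|, which is < ε once |z − 5| < (8/15)ε.
Take δ = min(2, (8/15)ε). Then 0 < |z − 5| < δ forces both bounds, so |(-8z - 7)/(z - 1) + 47/4| < ε.

δ = min(2, (8/15)ε)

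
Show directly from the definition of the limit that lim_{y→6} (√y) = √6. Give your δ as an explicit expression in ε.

δ = min(6, √6·ε)

Let ε > 0. We want δ > 0 such that 0 < |y − 6| < δ implies |√y − √6| < ε.
Multiplying by the conjugate, |√y − √6| = |y − 6|/(√y + √6).
Restrict δ ≤ 6 so that |y − 6| < 6 forces y > 0, and then √y + √6 > √6.
Hence |√y − √6| < |y − 6|/√6, which is < ε once |y − 6| < √6·ε.
Take δ = min(6, √6·ε). If 0 < |y − 6| < δ then y > 0 and |√y − √6| < |y − 6|/√6 < ε.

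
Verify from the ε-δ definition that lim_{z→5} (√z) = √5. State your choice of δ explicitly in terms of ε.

δ = min(5, √5·ε)

Let ε > 0. We want δ > 0 such that 0 < |z − 5| < δ implies |√z − √5| < ε.
Multiplying by the conjugate, |√z − √5| = |z − 5|/(√z + √5).
Restrict δ ≤ 5 so that |z − 5| < 5 forces z > 0, and then √z + √5 > √5.
Hence |√z − √5| < |z − 5|/√5, which is < ε once |z − 5| < √5·ε.
Take δ = min(5, √5·ε). If 0 < |z − 5| < δ then z > 0 and |√z − √5| < |z − 5|/√5 < ε.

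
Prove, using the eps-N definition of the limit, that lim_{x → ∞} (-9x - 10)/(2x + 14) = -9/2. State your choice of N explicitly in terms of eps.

Let eps > 0 be given. We seek N > 0 such that x > N implies |(-9x - 10)/(2x + 14) + 9/2| < eps.
(-9x - 10)/(2x + 14) + 9/2 = (2(-9x - 10) − (-9)(2x + 14)) / (2(2x + 14)) = 106/(2(2x + 14)).
For x > 0 we have 2x + 14 > 2x, so |(-9x - 10)/(2x + 14) + 9/2| = 106/(2(2x + 14)) < 106/(2·2x) = (53/2)/x.
Thus |(-9x - 10)/(2x + 14) + 9/2| < eps whenever x > (53/2)/eps.
Take N = (53/2)/eps. If x > N then |(-9x - 10)/(2x + 14) + 9/2| < (53/2)/x < eps.

N = (53/2)/eps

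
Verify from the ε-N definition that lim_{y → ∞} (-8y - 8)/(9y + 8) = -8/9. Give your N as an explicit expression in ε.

N = (8/81)/ε

Suppose ε > 0. We seek N > 0 such that y > N implies |(-8y - 8)/(9y + 8) + 8/9| < ε.
(-8y - 8)/(9y + 8) + 8/9 = (9(-8y - 8) − (-8)(9y + 8)) / (9(9y + 8)) = -8/(9(9y + 8)).
For y > 0 we have 9y + 8 > 9y, so |(-8y - 8)/(9y + 8) + 8/9| = 8/(9(9y + 8)) < 8/(9·9y) = (8/81)/y.
Thus |(-8y - 8)/(9y + 8) + 8/9| < ε whenever y > (8/81)/ε.
Take N = (8/81)/ε. If y > N then |(-8y - 8)/(9y + 8) + 8/9| < (8/81)/y < ε.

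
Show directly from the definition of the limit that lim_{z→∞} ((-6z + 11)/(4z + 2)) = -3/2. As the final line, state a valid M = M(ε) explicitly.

Let ε > 0 be given. We seek M > 0 such that z > M implies |(-6z + 11)/(4z + 2) + 3/2| < ε.
(-6z + 11)/(4z + 2) + 3/2 = (4(-6z + 11) − (-6)(4z + 2)) / (4(4z + 2)) = 56/(4(4z + 2)).
For z > 0 we have 4z + 2 > 4z, so |(-6z + 11)/(4z + 2) + 3/2| = 56/(4(4z + 2)) < 56/(4·4z) = (7/2)/z.
Thus |(-6z + 11)/(4z + 2) + 3/2| < ε whenever z > (7/2)/ε.
Take M = (7/2)/ε. If z > M then |(-6z + 11)/(4z + 2) + 3/2| < (7/2)/z < ε.

M = (7/2)/ε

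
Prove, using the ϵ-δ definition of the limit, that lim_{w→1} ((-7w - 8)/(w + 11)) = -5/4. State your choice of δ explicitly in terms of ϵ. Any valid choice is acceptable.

Let ϵ > 0 be given. We want δ > 0 with 0 < |w − 1| < δ ⇒ |(-7w - 8)/(w + 11) + 5/4| < ϵ.
Combining over a common denominator, (-7w - 8)/(w + 11) + 5/4 = [(-7w - 8)·12 − (-15)·(w + 11)] / [12·(w + 11)] = -69(w − 1) / (12(w + 11)).
So |(-7w - 8)/(w + 11) + 5/4| = 69|w − 1| / (12·|w + 11|).
Restrict δ ≤ 6. Then |w − 1| < 6 gives |w + 11| = |(w − 1) + 12| ≥ 12 − 6 = 6.
Hence |(-7w - 8)/(w + 11) + 5/4| < 69|w − 1|/(12·6) = (23/24)|w − 1|, which is < ϵ once |w − 1| < (24/23)ϵ.
Take δ = min(6, (24/23)ϵ). Then 0 < |w − 1| < δ forces both bounds, so |(-7w - 8)/(w + 11) + 5/4| < ϵ.

δ = min(6, (24/23)ϵ)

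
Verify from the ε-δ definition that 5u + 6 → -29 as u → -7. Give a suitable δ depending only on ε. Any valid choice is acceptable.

δ = ε/5

Fix ε > 0. We need δ > 0 so that 0 < |u + 7| < δ implies |(5u + 6) + 29| < ε.
|(5u + 6) + 29| = |5u + 35| = 5|u + 7|.
Thus it suffices that |u + 7| < ε/5.
Take δ = ε/5. If 0 < |u + 7| < δ then |(5u + 6) + 29| = 5|u + 7| < 5·(ε/5) = ε.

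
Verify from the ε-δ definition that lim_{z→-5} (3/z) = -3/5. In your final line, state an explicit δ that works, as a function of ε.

δ = min(5/2, (25/6)ε)

Suppose ε > 0. We seek δ > 0 such that 0 < |z + 5| < δ implies |3/z + 3/5| < ε.
|3/z + 3/5| = 3·|-5 − z|/(5·|z|) = 3|z + 5|/(5|z|).
Restrict δ ≤ 5/2. Then |z + 5| < 5/2 gives |z| > 5/2, so 5|z| > 25/2.
Then |3/z + 3/5| < 3|z + 5|/(25/2), which is < ε when |z + 5| < (25/6)ε.
Take δ = min(5/2, (25/6)ε). Then 0 < |z + 5| < δ gives both |z + 5| < 5/2 and |z + 5| < (25/6)ε, so |3/z + 3/5| < ε.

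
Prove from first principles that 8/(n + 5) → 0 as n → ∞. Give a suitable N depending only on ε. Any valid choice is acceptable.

Fix ε > 0. For n ≥ 1, |8/(n + 5) − 0| = 8/(n + 5) ≤ 8/n.
We need 8/n < ε, i.e. n > 8/ε.
Take N = 8/ε. If n > N then |8/(n + 5)| ≤ 8/n < ε.

N = 8/ε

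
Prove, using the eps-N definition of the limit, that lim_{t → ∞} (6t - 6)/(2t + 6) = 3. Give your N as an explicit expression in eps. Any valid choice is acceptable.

Fix eps > 0. We seek N > 0 such that t > N implies |(6t - 6)/(2t + 6) − 3| < eps.
(6t - 6)/(2t + 6) − 3 = (2(6t - 6) − 6(2t + 6)) / (2(2t + 6)) = -48/(2(2t + 6)).
For t > 0 we have 2t + 6 > 2t, so |(6t - 6)/(2t + 6) − 3| = 48/(2(2t + 6)) < 48/(2·2t) = 12/t.
Thus |(6t - 6)/(2t + 6) − 3| < eps whenever t > 12/eps.
Take N = 12/eps. If t > N then |(6t - 6)/(2t + 6) − 3| < 12/t < eps.

N = 12/eps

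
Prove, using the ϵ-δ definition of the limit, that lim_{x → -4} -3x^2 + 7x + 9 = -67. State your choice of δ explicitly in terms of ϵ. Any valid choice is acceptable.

δ = min(2, ϵ/37)

Let ϵ > 0 be given. We want δ > 0 such that 0 < |x + 4| < δ implies |(-3x^2 + 7x + 9) + 67| < ϵ.
(-3x^2 + 7x + 9) + 67 = -3x^2 + 7x + 76 = (x + 4)(-3x + 19).
So |(-3x^2 + 7x + 9) + 67| = |x + 4|·|-3x + 19|.
Require δ ≤ 2. Then |x + 4| < 2 gives |x| < 6, and by the triangle inequality |-3x + 19| ≤ 3·6 + 19 = 37.
Hence |(-3x^2 + 7x + 9) + 67| ≤ 37|x + 4| < ϵ provided |x + 4| < ϵ/37.
Take δ = min(2, ϵ/37). Then 0 < |x + 4| < δ gives both |x + 4| < 2 and |x + 4| < ϵ/37, so |(-3x^2 + 7x + 9) + 67| < ϵ.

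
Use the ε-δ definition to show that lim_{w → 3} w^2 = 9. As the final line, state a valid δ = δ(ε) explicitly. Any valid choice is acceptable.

Fix ε > 0. We seek δ > 0 with 0 < |w − 3| < δ ⇒ |w^2 − 9| < ε.
Factor: w^2 − 9 = (w − 3)(w + 3), so |w^2 − 9| = |w − 3|·|w + 3|.
Impose δ ≤ 2 so that |w| < 5; then |w + 3| ≤ 8.
Hence |w^2 − 9| ≤ 8|w − 3|, which is < ε once |w − 3| < ε/8.
Take δ = min(2, ε/8). If 0 < |w − 3| < δ then both bounds hold and |w^2 − 9| ≤ 8|w − 3| < 8·(ε/8) = ε.

δ = min(2, ε/8)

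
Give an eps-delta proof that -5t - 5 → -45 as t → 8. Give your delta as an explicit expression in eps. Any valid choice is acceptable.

delta = eps/5

Let eps > 0. We need delta > 0 so that 0 < |t − 8| < delta implies |(-5t - 5) + 45| < eps.
Since (-5t - 5) + 45 = -5(t − 8), we have |(-5t - 5) + 45| = 5|t − 8|.
So 5|t − 8| < eps exactly when |t − 8| < eps/5.
Take delta = eps/5. If 0 < |t − 8| < delta then |(-5t - 5) + 45| = 5|t − 8| < 5·(eps/5) = eps.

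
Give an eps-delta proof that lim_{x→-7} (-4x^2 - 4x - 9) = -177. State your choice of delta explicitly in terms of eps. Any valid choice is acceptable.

Suppose eps > 0. We want delta > 0 such that 0 < |x + 7| < delta implies |(-4x^2 - 4x - 9) + 177| < eps.
(-4x^2 - 4x - 9) + 177 = -4x^2 - 4x + 168 = (x + 7)(-4x + 24).
So |(-4x^2 - 4x - 9) + 177| = |x + 7|·|-4x + 24|.
Require delta ≤ 1. Then |x + 7| < 1 gives |x| < 8, and by the triangle inequality |-4x + 24| ≤ 4·8 + 24 = 56.
Hence |(-4x^2 - 4x - 9) + 177| ≤ 56|x + 7| < eps provided |x + 7| < eps/56.
Choosing delta = min(1, eps/56) ensures both conditions, hence |(-4x^2 - 4x - 9) + 177| < eps.

delta = min(1, eps/56)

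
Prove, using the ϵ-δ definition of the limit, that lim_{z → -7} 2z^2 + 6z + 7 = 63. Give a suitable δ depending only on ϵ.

δ = min(1, ϵ/24)

Let ϵ > 0. We want δ > 0 such that 0 < |z + 7| < δ implies |(2z^2 + 6z + 7) − 63| < ϵ.
(2z^2 + 6z + 7) − 63 = 2z^2 + 6z - 56 = (z + 7)(2z - 8).
So |(2z^2 + 6z + 7) − 63| = |z + 7|·|2z - 8|.
Assume first that |z + 7| < 1, so |z| < 8. Then |2z - 8| ≤ 2·8 + 8 = 24.
Hence |(2z^2 + 6z + 7) − 63| ≤ 24|z + 7| < ϵ provided |z + 7| < ϵ/24.
Choosing δ = min(1, ϵ/24) ensures both conditions, hence |(2z^2 + 6z + 7) − 63| < ϵ.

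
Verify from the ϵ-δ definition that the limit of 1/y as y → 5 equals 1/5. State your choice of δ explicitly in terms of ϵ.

Let ϵ > 0. We seek δ > 0 such that 0 < |y − 5| < δ implies |1/y − (1/5)| < ϵ.
|1/y − (1/5)| = |5 − y|/(5·|y|) = |y − 5|/(5|y|).
Restrict δ ≤ 5/2. Then |y − 5| < 5/2 gives |y| > 5/2, so 5|y| > 25/2.
Then |1/y − (1/5)| < |y − 5|/(25/2), which is < ϵ when |y − 5| < (25/2)ϵ.
Take δ = min(5/2, (25/2)ϵ). Then 0 < |y − 5| < δ gives both |y − 5| < 5/2 and |y − 5| < (25/2)ϵ, so |1/y − (1/5)| < ϵ.

δ = min(5/2, (25/2)ϵ)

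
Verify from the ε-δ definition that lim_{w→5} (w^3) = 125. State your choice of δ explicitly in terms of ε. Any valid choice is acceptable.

Suppose ε > 0. We seek δ > 0 with 0 < |w − 5| < δ ⇒ |w^3 − 125| < ε.
Factor: w^3 − 125 = (w − 5)(w^2 + 5w + 25), so |w^3 − 125| = |w − 5|·|w^2 + 5w + 25|.
Restrict δ ≤ 2. Then |w − 5| < 2 gives |w| < 7, so by the triangle inequality |w^2 + 5w + 25| ≤ 7^2 + 5·7 + 25 = 109.
Hence |w^3 − 125| ≤ 109|w − 5|, which is < ε once |w − 5| < ε/109.
Take δ = min(2, ε/109). If 0 < |w − 5| < δ then both bounds hold and |w^3 − 125| ≤ 109|w − 5| < 109·(ε/109) = ε.

δ = min(2, ε/109)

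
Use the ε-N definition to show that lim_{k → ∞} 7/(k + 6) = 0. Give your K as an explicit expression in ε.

K = 7/ε

Let ε > 0. For k ≥ 1, |7/(k + 6) − 0| = 7/(k + 6) ≤ 7/k.
We need 7/k < ε, i.e. k > 7/ε.
Take K = 7/ε. If k > K then |7/(k + 6)| ≤ 7/k < ε.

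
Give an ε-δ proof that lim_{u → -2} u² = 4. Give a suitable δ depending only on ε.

δ = min(1, ε/5)

Let ε > 0 be given. We seek δ > 0 with 0 < |u + 2| < δ ⇒ |u² − 4| < ε.
Factor: u² − 4 = (u + 2)(u - 2), so |u² − 4| = |u + 2|·|u - 2|.
Impose δ ≤ 1 so that |u| < 3; then |u - 2| ≤ 5.
Hence |u² − 4| ≤ 5|u + 2|, which is < ε once |u + 2| < ε/5.
Take δ = min(1, ε/5). If 0 < |u + 2| < δ then both bounds hold and |u² − 4| ≤ 5|u + 2| < 5·(ε/5) = ε.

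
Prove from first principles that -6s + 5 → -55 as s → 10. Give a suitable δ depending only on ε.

Let ε > 0 be given. We need δ > 0 so that 0 < |s − 10| < δ implies |(-6s + 5) + 55| < ε.
|(-6s + 5) + 55| = |-6s + 60| = 6|s − 10|.
Thus it suffices that |s − 10| < ε/6.
Take δ = ε/6. If 0 < |s − 10| < δ then |(-6s + 5) + 55| = 6|s − 10| < 6·(ε/6) = ε.

δ = ε/6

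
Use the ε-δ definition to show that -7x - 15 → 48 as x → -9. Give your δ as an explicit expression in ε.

Fix ε > 0. We need δ > 0 so that 0 < |x + 9| < δ implies |(-7x - 15) − 48| < ε.
|(-7x - 15) − 48| = |-7x - 63| = 7|x + 9|.
Thus it suffices that |x + 9| < ε/7.
Take δ = ε/7. If 0 < |x + 9| < δ then |(-7x - 15) − 48| = 7|x + 9| < 7·(ε/7) = ε.

δ = ε/7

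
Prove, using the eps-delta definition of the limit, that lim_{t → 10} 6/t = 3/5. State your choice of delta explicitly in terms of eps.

Fix eps > 0. We seek delta > 0 such that 0 < |t − 10| < delta implies |6/t − (3/5)| < eps.
|6/t − (3/5)| = 6·|10 − t|/(10·|t|) = 6|t − 10|/(10|t|).
Restrict delta ≤ 5. Then |t − 10| < 5 gives |t| > 5, so 10|t| > 50.
Then |6/t − (3/5)| < 6|t − 10|/50, which is < eps when |t − 10| < (25/3)eps.
Take delta = min(5, (25/3)eps). Then 0 < |t − 10| < delta gives both |t − 10| < 5 and |t − 10| < (25/3)eps, so |6/t − (3/5)| < eps.

delta = min(5, (25/3)eps)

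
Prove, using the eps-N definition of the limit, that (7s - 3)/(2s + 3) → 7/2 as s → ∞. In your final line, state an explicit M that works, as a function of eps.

M = (27/4)/eps

Let eps > 0. We seek M > 0 such that s > M implies |(7s - 3)/(2s + 3) − (7/2)| < eps.
(7s - 3)/(2s + 3) − (7/2) = (2(7s - 3) − 7(2s + 3)) / (2(2s + 3)) = -27/(2(2s + 3)).
For s > 0 we have 2s + 3 > 2s, so |(7s - 3)/(2s + 3) − (7/2)| = 27/(2(2s + 3)) < 27/(2·2s) = (27/4)/s.
Thus |(7s - 3)/(2s + 3) − (7/2)| < eps whenever s > (27/4)/eps.
Take M = (27/4)/eps. If s > M then |(7s - 3)/(2s + 3) − (7/2)| < (27/4)/s < eps.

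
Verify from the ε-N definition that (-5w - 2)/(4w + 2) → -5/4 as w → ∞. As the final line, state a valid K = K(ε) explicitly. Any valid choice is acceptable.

K = (1/8)/ε

Fix ε > 0. We seek K > 0 such that w > K implies |(-5w - 2)/(4w + 2) + 5/4| < ε.
(-5w - 2)/(4w + 2) + 5/4 = (4(-5w - 2) − (-5)(4w + 2)) / (4(4w + 2)) = 2/(4(4w + 2)).
For w > 0 we have 4w + 2 > 4w, so |(-5w - 2)/(4w + 2) + 5/4| = 2/(4(4w + 2)) < 2/(4·4w) = (1/8)/w.
Thus |(-5w - 2)/(4w + 2) + 5/4| < ε whenever w > (1/8)/ε.
Take K = (1/8)/ε. If w > K then |(-5w - 2)/(4w + 2) + 5/4| < (1/8)/w < ε.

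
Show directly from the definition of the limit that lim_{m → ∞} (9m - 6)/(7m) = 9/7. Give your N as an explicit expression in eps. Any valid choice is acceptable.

Let eps > 0 be given. For m ≥ 1, |(9m - 6)/(7m) − (9/7)| = |-42|/(7(7m)) = 42/(7(7m)).
Since 7m ≥ 7m for m ≥ 1, this is ≤ 42/(7·7m) = (6/7)/m.
So |(9m - 6)/(7m) − (9/7)| < eps whenever m > (6/7)/eps.
Take N = (6/7)/eps. If m > N then |(9m - 6)/(7m) − (9/7)| ≤ (6/7)/m < eps.

N = (6/7)/eps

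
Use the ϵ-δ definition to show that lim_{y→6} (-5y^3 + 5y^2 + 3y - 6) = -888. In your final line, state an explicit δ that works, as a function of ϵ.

δ = min(1, ϵ/567)

Let ϵ > 0. We want δ > 0 such that 0 < |y − 6| < δ implies |(-5y^3 + 5y^2 + 3y - 6) + 888| < ϵ.
(-5y^3 + 5y^2 + 3y - 6) + 888 = -5y^3 + 5y^2 + 3y + 882 = (y − 6)(-5y^2 - 25y - 147).
So |(-5y^3 + 5y^2 + 3y - 6) + 888| = |y − 6|·|-5y^2 - 25y - 147|.
Assume first that |y − 6| < 1, so |y| < 7. Then |-5y^2 - 25y - 147| ≤ 5·7^2 + 25·7 + 147 = 567.
Hence |(-5y^3 + 5y^2 + 3y - 6) + 888| ≤ 567|y − 6| < ϵ provided |y − 6| < ϵ/567.
Take δ = min(1, ϵ/567). Then 0 < |y − 6| < δ gives both |y − 6| < 1 and |y − 6| < ϵ/567, so |(-5y^3 + 5y^2 + 3y - 6) + 888| < ϵ.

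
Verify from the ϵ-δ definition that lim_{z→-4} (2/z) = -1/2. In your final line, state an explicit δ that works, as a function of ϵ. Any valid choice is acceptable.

Suppose ϵ > 0. We seek δ > 0 such that 0 < |z + 4| < δ implies |2/z + 1/2| < ϵ.
|2/z + 1/2| = 2·|-4 − z|/(4·|z|) = 2|z + 4|/(4|z|).
Require δ ≤ 2 so that |z| > 4 − 2 = 2, hence 4|z| > 8.
Then |2/z + 1/2| < 2|z + 4|/8, which is < ϵ when |z + 4| < 4ϵ.
Take δ = min(2, 4ϵ). Then 0 < |z + 4| < δ gives both |z + 4| < 2 and |z + 4| < 4ϵ, so |2/z + 1/2| < ϵ.

δ = min(2, 4ϵ)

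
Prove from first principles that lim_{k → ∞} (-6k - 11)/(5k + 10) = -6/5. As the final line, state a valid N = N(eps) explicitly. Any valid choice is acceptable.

N = (1/5)/eps

Let eps > 0 be given. For k ≥ 1, |(-6k - 11)/(5k + 10) + 6/5| = |5|/(5(5k + 10)) = 5/(5(5k + 10)).
Since 5k + 10 ≥ 5k for k ≥ 1, this is ≤ 5/(5·5k) = (1/5)/k.
So |(-6k - 11)/(5k + 10) + 6/5| < eps whenever k > (1/5)/eps.
Take N = (1/5)/eps. If k > N then |(-6k - 11)/(5k + 10) + 6/5| ≤ (1/5)/k < eps.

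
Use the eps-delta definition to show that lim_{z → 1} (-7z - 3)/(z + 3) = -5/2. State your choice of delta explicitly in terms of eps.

Let eps > 0 be given. We want delta > 0 with 0 < |z − 1| < delta ⇒ |(-7z - 3)/(z + 3) + 5/2| < eps.
Combining over a common denominator, (-7z - 3)/(z + 3) + 5/2 = [(-7z - 3)·4 − (-10)·(z + 3)] / [4·(z + 3)] = -18(z − 1) / (4(z + 3)).
So |(-7z - 3)/(z + 3) + 5/2| = 18|z − 1| / (4·|z + 3|).
Require delta ≤ 2, so |z + 3| ≥ |4| − |z − 1| > 4 − 2 = 2.
Hence |(-7z - 3)/(z + 3) + 5/2| < 18|z − 1|/(4·2) = (9/4)|z − 1|, which is < eps once |z − 1| < (4/9)eps.
Take delta = min(2, (4/9)eps). Then 0 < |z − 1| < delta forces both bounds, so |(-7z - 3)/(z + 3) + 5/2| < eps.

delta = min(2, (4/9)eps)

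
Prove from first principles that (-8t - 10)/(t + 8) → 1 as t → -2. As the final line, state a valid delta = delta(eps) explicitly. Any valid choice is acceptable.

Let eps > 0 be given. We want delta > 0 with 0 < |t + 2| < delta ⇒ |(-8t - 10)/(t + 8) − 1| < eps.
Combining over a common denominator, (-8t - 10)/(t + 8) − 1 = [(-8t - 10)·6 − 6·(t + 8)] / [6·(t + 8)] = -54(t + 2) / (6(t + 8)).
So |(-8t - 10)/(t + 8) − 1| = 54|t + 2| / (6·|t + 8|).
Require delta ≤ 3, so |t + 8| ≥ |6| − |t + 2| > 6 − 3 = 3.
Hence |(-8t - 10)/(t + 8) − 1| < 54|t + 2|/(6·3) = 3|t + 2|, which is < eps once |t + 2| < (1/3)eps.
Take delta = min(3, (1/3)eps). Then 0 < |t + 2| < delta forces both bounds, so |(-8t - 10)/(t + 8) − 1| < eps.

delta = min(3, (1/3)eps)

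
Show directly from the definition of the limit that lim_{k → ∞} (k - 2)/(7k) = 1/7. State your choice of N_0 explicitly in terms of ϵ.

Fix ϵ > 0. For k ≥ 1, |(k - 2)/(7k) − (1/7)| = |-14|/(7(7k)) = 14/(7(7k)).
Since 7k ≥ 7k for k ≥ 1, this is ≤ 14/(7·7k) = (2/7)/k.
So |(k - 2)/(7k) − (1/7)| < ϵ whenever k > (2/7)/ϵ.
Take N_0 = (2/7)/ϵ. If k > N_0 then |(k - 2)/(7k) − (1/7)| ≤ (2/7)/k < ϵ.

N_0 = (2/7)/ϵ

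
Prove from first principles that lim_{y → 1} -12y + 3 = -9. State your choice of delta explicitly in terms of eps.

Suppose eps > 0. We need delta > 0 so that 0 < |y − 1| < delta implies |(-12y + 3) + 9| < eps.
Since (-12y + 3) + 9 = -12(y − 1), we have |(-12y + 3) + 9| = 12|y − 1|.
So 12|y − 1| < eps exactly when |y − 1| < eps/12.
Take delta = eps/12. If 0 < |y − 1| < delta then |(-12y + 3) + 9| = 12|y − 1| < 12·(eps/12) = eps.

delta = eps/12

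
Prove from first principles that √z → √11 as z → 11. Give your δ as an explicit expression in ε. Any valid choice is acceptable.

δ = min(11, √11·ε)

Let ε > 0. We want δ > 0 such that 0 < |z − 11| < δ implies |√z − √11| < ε.
Multiplying by the conjugate, |√z − √11| = |z − 11|/(√z + √11).
Restrict δ ≤ 11 so that |z − 11| < 11 forces z > 0, and then √z + √11 > √11.
Hence |√z − √11| < |z − 11|/√11, which is < ε once |z − 11| < √11·ε.
Take δ = min(11, √11·ε). If 0 < |z − 11| < δ then z > 0 and |√z − √11| < |z − 11|/√11 < ε.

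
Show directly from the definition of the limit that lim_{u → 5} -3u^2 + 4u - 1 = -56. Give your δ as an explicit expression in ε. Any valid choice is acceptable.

δ = min(2, ε/32)

Suppose ε > 0. We want δ > 0 such that 0 < |u − 5| < δ implies |(-3u^2 + 4u - 1) + 56| < ε.
(-3u^2 + 4u - 1) + 56 = -3u^2 + 4u + 55 = (u − 5)(-3u - 11).
So |(-3u^2 + 4u - 1) + 56| = |u − 5|·|-3u - 11|.
Assume first that |u − 5| < 2, so |u| < 7. Then |-3u - 11| ≤ 3·7 + 11 = 32.
Hence |(-3u^2 + 4u - 1) + 56| ≤ 32|u − 5| < ε provided |u − 5| < ε/32.
Choosing δ = min(2, ε/32) ensures both conditions, hence |(-3u^2 + 4u - 1) + 56| < ε.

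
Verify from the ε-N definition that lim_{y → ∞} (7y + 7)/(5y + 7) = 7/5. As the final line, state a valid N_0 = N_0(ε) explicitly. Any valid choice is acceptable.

Suppose ε > 0. We seek N_0 > 0 such that y > N_0 implies |(7y + 7)/(5y + 7) − (7/5)| < ε.
(7y + 7)/(5y + 7) − (7/5) = (5(7y + 7) − 7(5y + 7)) / (5(5y + 7)) = -14/(5(5y + 7)).
For y > 0 we have 5y + 7 > 5y, so |(7y + 7)/(5y + 7) − (7/5)| = 14/(5(5y + 7)) < 14/(5·5y) = (14/25)/y.
Thus |(7y + 7)/(5y + 7) − (7/5)| < ε whenever y > (14/25)/ε.
Take N_0 = (14/25)/ε. If y > N_0 then |(7y + 7)/(5y + 7) − (7/5)| < (14/25)/y < ε.

N_0 = (14/25)/ε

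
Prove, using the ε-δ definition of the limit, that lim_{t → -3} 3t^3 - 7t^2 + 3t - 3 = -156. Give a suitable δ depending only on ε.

Suppose ε > 0. We want δ > 0 such that 0 < |t + 3| < δ implies |(3t^3 - 7t^2 + 3t - 3) + 156| < ε.
(3t^3 - 7t^2 + 3t - 3) + 156 = 3t^3 - 7t^2 + 3t + 153 = (t + 3)(3t^2 - 16t + 51).
So |(3t^3 - 7t^2 + 3t - 3) + 156| = |t + 3|·|3t^2 - 16t + 51|.
Require δ ≤ 1. Then |t + 3| < 1 gives |t| < 4, and by the triangle inequality |3t^2 - 16t + 51| ≤ 3·4^2 + 16·4 + 51 = 163.
Hence |(3t^3 - 7t^2 + 3t - 3) + 156| ≤ 163|t + 3| < ε provided |t + 3| < ε/163.
Choosing δ = min(1, ε/163) ensures both conditions, hence |(3t^3 - 7t^2 + 3t - 3) + 156| < ε.

δ = min(1, ε/163)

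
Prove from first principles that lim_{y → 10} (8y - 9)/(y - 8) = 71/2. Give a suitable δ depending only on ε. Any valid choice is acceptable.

δ = min(1, (2/55)ε)

Let ε > 0. We want δ > 0 with 0 < |y − 10| < δ ⇒ |(8y - 9)/(y - 8) − (71/2)| < ε.
Combining over a common denominator, (8y - 9)/(y - 8) − (71/2) = [(8y - 9)·2 − 71·(y - 8)] / [2·(y - 8)] = -55(y − 10) / (2(y - 8)).
So |(8y - 9)/(y - 8) − (71/2)| = 55|y − 10| / (2·|y − 8|).
Require δ ≤ 1, so |y − 8| ≥ |2| − |y − 10| > 2 − 1 = 1.
Hence |(8y - 9)/(y - 8) − (71/2)| < 55|y − 10|/(2·1) = (55/2)|y − 10|, which is < ε once |y − 10| < (2/55)ε.
Take δ = min(1, (2/55)ε). Then 0 < |y − 10| < δ forces both bounds, so |(8y - 9)/(y - 8) − (71/2)| < ε.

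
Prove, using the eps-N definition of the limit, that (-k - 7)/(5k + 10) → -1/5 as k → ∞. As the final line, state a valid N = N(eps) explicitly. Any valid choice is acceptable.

Suppose eps > 0. For k ≥ 1, |(-k - 7)/(5k + 10) + 1/5| = |-25|/(5(5k + 10)) = 25/(5(5k + 10)).
Since 5k + 10 ≥ 5k for k ≥ 1, this is ≤ 25/(5·5k) = 1/k.
So |(-k - 7)/(5k + 10) + 1/5| < eps whenever k > 1/eps.
Take N = 1/eps. If k > N then |(-k - 7)/(5k + 10) + 1/5| ≤ 1/k < eps.

N = 1/eps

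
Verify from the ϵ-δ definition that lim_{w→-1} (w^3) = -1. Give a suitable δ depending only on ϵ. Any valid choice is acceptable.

δ = min(1, ϵ/7)

Let ϵ > 0. We seek δ > 0 with 0 < |w + 1| < δ ⇒ |w^3 + 1| < ϵ.
Factor: w^3 + 1 = (w + 1)(w^2 - w + 1), so |w^3 + 1| = |w + 1|·|w^2 - w + 1|.
Restrict δ ≤ 1. Then |w + 1| < 1 gives |w| < 2, so by the triangle inequality |w^2 - w + 1| ≤ 2^2 + 2 + 1 = 7.
Hence |w^3 + 1| ≤ 7|w + 1|, which is < ϵ once |w + 1| < ϵ/7.
Take δ = min(1, ϵ/7). If 0 < |w + 1| < δ then both bounds hold and |w^3 + 1| ≤ 7|w + 1| < 7·(ϵ/7) = ϵ.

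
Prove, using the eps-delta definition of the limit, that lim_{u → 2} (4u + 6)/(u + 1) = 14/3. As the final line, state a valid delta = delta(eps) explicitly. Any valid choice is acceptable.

Let eps > 0. We want delta > 0 with 0 < |u − 2| < delta ⇒ |(4u + 6)/(u + 1) − (14/3)| < eps.
Combining over a common denominator, (4u + 6)/(u + 1) − (14/3) = [(4u + 6)·3 − 14·(u + 1)] / [3·(u + 1)] = -2(u − 2) / (3(u + 1)).
So |(4u + 6)/(u + 1) − (14/3)| = 2|u − 2| / (3·|u + 1|).
Restrict delta ≤ 3/2. Then |u − 2| < 3/2 gives |u + 1| = |(u − 2) + 3| ≥ 3 − 3/2 = 3/2.
Hence |(4u + 6)/(u + 1) − (14/3)| < 2|u − 2|/(3·(3/2)) = (4/9)|u − 2|, which is < eps once |u − 2| < (9/4)eps.
Take delta = min(3/2, (9/4)eps). Then 0 < |u − 2| < delta forces both bounds, so |(4u + 6)/(u + 1) − (14/3)| < eps.

delta = min(3/2, (9/4)eps)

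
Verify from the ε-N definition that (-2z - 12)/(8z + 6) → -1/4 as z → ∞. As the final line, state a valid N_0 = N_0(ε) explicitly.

N_0 = (21/16)/ε

Suppose ε > 0. We seek N_0 > 0 such that z > N_0 implies |(-2z - 12)/(8z + 6) + 1/4| < ε.
(-2z - 12)/(8z + 6) + 1/4 = (8(-2z - 12) − (-2)(8z + 6)) / (8(8z + 6)) = -84/(8(8z + 6)).
For z > 0 we have 8z + 6 > 8z, so |(-2z - 12)/(8z + 6) + 1/4| = 84/(8(8z + 6)) < 84/(8·8z) = (21/16)/z.
Thus |(-2z - 12)/(8z + 6) + 1/4| < ε whenever z > (21/16)/ε.
Take N_0 = (21/16)/ε. If z > N_0 then |(-2z - 12)/(8z + 6) + 1/4| < (21/16)/z < ε.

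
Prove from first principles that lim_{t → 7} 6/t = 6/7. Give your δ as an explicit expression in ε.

Fix ε > 0. We seek δ > 0 such that 0 < |t − 7| < δ implies |6/t − (6/7)| < ε.
|6/t − (6/7)| = 6·|7 − t|/(7·|t|) = 6|t − 7|/(7|t|).
Require δ ≤ 7/2 so that |t| > 7 − 7/2 = 7/2, hence 7|t| > 49/2.
Then |6/t − (6/7)| < 6|t − 7|/(49/2), which is < ε when |t − 7| < (49/12)ε.
Take δ = min(7/2, (49/12)ε). Then 0 < |t − 7| < δ gives both |t − 7| < 7/2 and |t − 7| < (49/12)ε, so |6/t − (6/7)| < ε.

δ = min(7/2, (49/12)ε)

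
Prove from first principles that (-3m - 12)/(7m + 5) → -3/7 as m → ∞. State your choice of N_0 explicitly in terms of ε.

Let ε > 0 be given. For m ≥ 1, |(-3m - 12)/(7m + 5) + 3/7| = |-69|/(7(7m + 5)) = 69/(7(7m + 5)).
Since 7m + 5 ≥ 7m for m ≥ 1, this is ≤ 69/(7·7m) = (69/49)/m.
So |(-3m - 12)/(7m + 5) + 3/7| < ε whenever m > (69/49)/ε.
Take N_0 = (69/49)/ε. If m > N_0 then |(-3m - 12)/(7m + 5) + 3/7| ≤ (69/49)/m < ε.

N_0 = (69/49)/ε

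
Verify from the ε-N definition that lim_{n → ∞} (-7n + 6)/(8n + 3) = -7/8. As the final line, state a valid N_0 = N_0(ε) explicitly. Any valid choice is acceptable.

N_0 = (69/64)/ε

Let ε > 0. For n ≥ 1, |(-7n + 6)/(8n + 3) + 7/8| = |69|/(8(8n + 3)) = 69/(8(8n + 3)).
Since 8n + 3 ≥ 8n for n ≥ 1, this is ≤ 69/(8·8n) = (69/64)/n.
So |(-7n + 6)/(8n + 3) + 7/8| < ε whenever n > (69/64)/ε.
Take N_0 = (69/64)/ε. If n > N_0 then |(-7n + 6)/(8n + 3) + 7/8| ≤ (69/64)/n < ε.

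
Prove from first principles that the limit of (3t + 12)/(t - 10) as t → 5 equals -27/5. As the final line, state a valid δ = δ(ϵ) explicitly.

δ = min(5/2, (25/84)ϵ)

Let ϵ > 0. We want δ > 0 with 0 < |t − 5| < δ ⇒ |(3t + 12)/(t - 10) + 27/5| < ϵ.
Combining over a common denominator, (3t + 12)/(t - 10) + 27/5 = [(3t + 12)·(-5) − 27·(t - 10)] / [(-5)·(t - 10)] = -42(t − 5) / ((-5)(t - 10)).
So |(3t + 12)/(t - 10) + 27/5| = 42|t − 5| / (5·|t − 10|).
Require δ ≤ 5/2, so |t − 10| ≥ |-5| − |t − 5| > 5 − 5/2 = 5/2.
Hence |(3t + 12)/(t - 10) + 27/5| < 42|t − 5|/(5·(5/2)) = (84/25)|t − 5|, which is < ϵ once |t − 5| < (25/84)ϵ.
Take δ = min(5/2, (25/84)ϵ). Then 0 < |t − 5| < δ forces both bounds, so |(3t + 12)/(t - 10) + 27/5| < ϵ.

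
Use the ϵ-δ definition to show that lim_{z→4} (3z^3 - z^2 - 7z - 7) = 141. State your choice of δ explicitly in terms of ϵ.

δ = min(2, ϵ/211)

Let ϵ > 0. We want δ > 0 such that 0 < |z − 4| < δ implies |(3z^3 - z^2 - 7z - 7) − 141| < ϵ.
(3z^3 - z^2 - 7z - 7) − 141 = 3z^3 - z^2 - 7z - 148 = (z − 4)(3z^2 + 11z + 37).
So |(3z^3 - z^2 - 7z - 7) − 141| = |z − 4|·|3z^2 + 11z + 37|.
Require δ ≤ 2. Then |z − 4| < 2 gives |z| < 6, and by the triangle inequality |3z^2 + 11z + 37| ≤ 3·6^2 + 11·6 + 37 = 211.
Hence |(3z^3 - z^2 - 7z - 7) − 141| ≤ 211|z − 4| < ϵ provided |z − 4| < ϵ/211.
Take δ = min(2, ϵ/211). Then 0 < |z − 4| < δ gives both |z − 4| < 2 and |z − 4| < ϵ/211, so |(3z^3 - z^2 - 7z - 7) − 141| < ϵ.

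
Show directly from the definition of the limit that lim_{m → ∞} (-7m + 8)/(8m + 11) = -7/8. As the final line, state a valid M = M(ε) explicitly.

Suppose ε > 0. For m ≥ 1, |(-7m + 8)/(8m + 11) + 7/8| = |141|/(8(8m + 11)) = 141/(8(8m + 11)).
Since 8m + 11 ≥ 8m for m ≥ 1, this is ≤ 141/(8·8m) = (141/64)/m.
So |(-7m + 8)/(8m + 11) + 7/8| < ε whenever m > (141/64)/ε.
Take M = (141/64)/ε. If m > M then |(-7m + 8)/(8m + 11) + 7/8| ≤ (141/64)/m < ε.

M = (141/64)/ε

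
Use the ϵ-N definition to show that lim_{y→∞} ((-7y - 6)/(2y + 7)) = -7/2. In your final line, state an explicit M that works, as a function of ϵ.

M = (37/4)/ϵ

Suppose ϵ > 0. We seek M > 0 such that y > M implies |(-7y - 6)/(2y + 7) + 7/2| < ϵ.
(-7y - 6)/(2y + 7) + 7/2 = (2(-7y - 6) − (-7)(2y + 7)) / (2(2y + 7)) = 37/(2(2y + 7)).
For y > 0 we have 2y + 7 > 2y, so |(-7y - 6)/(2y + 7) + 7/2| = 37/(2(2y + 7)) < 37/(2·2y) = (37/4)/y.
Thus |(-7y - 6)/(2y + 7) + 7/2| < ϵ whenever y > (37/4)/ϵ.
Take M = (37/4)/ϵ. If y > M then |(-7y - 6)/(2y + 7) + 7/2| < (37/4)/y < ϵ.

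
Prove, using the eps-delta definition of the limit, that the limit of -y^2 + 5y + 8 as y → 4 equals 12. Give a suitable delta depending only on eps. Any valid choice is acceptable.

delta = min(2, eps/7)

Suppose eps > 0. We want delta > 0 such that 0 < |y − 4| < delta implies |(-y^2 + 5y + 8) − 12| < eps.
(-y^2 + 5y + 8) − 12 = -y^2 + 5y - 4 = (y − 4)(-y + 1).
So |(-y^2 + 5y + 8) − 12| = |y − 4|·|-y + 1|.
Require delta ≤ 2. Then |y − 4| < 2 gives |y| < 6, and by the triangle inequality |-y + 1| ≤ 6 + 1 = 7.
Hence |(-y^2 + 5y + 8) − 12| ≤ 7|y − 4| < eps provided |y − 4| < eps/7.
Take delta = min(2, eps/7). Then 0 < |y − 4| < delta gives both |y − 4| < 2 and |y − 4| < eps/7, so |(-y^2 + 5y + 8) − 12| < eps.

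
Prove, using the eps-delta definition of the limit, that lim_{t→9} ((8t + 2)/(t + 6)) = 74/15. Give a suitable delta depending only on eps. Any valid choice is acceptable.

delta = min(15/2, (225/92)eps)

Fix eps > 0. We want delta > 0 with 0 < |t − 9| < delta ⇒ |(8t + 2)/(t + 6) − (74/15)| < eps.
Combining over a common denominator, (8t + 2)/(t + 6) − (74/15) = [(8t + 2)·15 − 74·(t + 6)] / [15·(t + 6)] = 46(t − 9) / (15(t + 6)).
So |(8t + 2)/(t + 6) − (74/15)| = 46|t − 9| / (15·|t + 6|).
Restrict delta ≤ 15/2. Then |t − 9| < 15/2 gives |t + 6| = |(t − 9) + 15| ≥ 15 − 15/2 = 15/2.
Hence |(8t + 2)/(t + 6) − (74/15)| < 46|t − 9|/(15·(15/2)) = (92/225)|t − 9|, which is < eps once |t − 9| < (225/92)eps.
Take delta = min(15/2, (225/92)eps). Then 0 < |t − 9| < delta forces both bounds, so |(8t + 2)/(t + 6) − (74/15)| < eps.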